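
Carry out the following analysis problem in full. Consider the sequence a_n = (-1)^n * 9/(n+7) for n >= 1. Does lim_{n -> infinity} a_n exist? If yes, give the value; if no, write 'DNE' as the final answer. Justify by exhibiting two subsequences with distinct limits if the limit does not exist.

Examine the behaviour of a_n along subsequences.
Even-n subsequence a_{2k} = 9/(2k+7) -> 0. Odd-n subsequence a_{2k+1} = -9/(2k+8) -> 0. Both tend to 0, which suggests the limit is 0; verify directly.
|a_n - 0| = 9/(n+7) < 9/n for every n >= 1.
Given epsilon > 0, choose a positive integer N > 9/epsilon. Then for all n >= N, |a_n| < 9/n <= 9/N < epsilon.
So by the definition of the limit, lim a_n exists and equals 0.

0


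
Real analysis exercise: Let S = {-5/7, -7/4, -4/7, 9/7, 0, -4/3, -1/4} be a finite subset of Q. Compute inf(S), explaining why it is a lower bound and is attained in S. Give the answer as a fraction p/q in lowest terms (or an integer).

S is finite, so inf(S) = min(S).
Sorted increasing:
-7/4, -4/3, -5/7, -4/7, -1/4, 0, 9/7
The extremum is -7/4.
For every x in S, x >= -7/4. And -7/4 is in S, so it is attained.
Therefore inf(S) = -7/4.

-7/4


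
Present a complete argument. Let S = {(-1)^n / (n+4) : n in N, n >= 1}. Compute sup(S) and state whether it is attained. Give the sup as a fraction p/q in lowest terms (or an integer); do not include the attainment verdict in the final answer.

Analysis:
- Values: -1/5, 1/6, -1/7, 1/8, -1/9, ...
- Positive terms (even n): 1/(2+4), 1/(4+4), ... decreasing -> max = 1/6 (n=2).
- Negative terms (odd n): -1/(1+4), -1/(3+4), ... increasing -> min = -1/5 (n=1).
- So sup = 1/6 (attained at n=2); inf = -1/5 (attained at n=1).
Conclusion: sup(S) = 1/6, attained in S.

1/6


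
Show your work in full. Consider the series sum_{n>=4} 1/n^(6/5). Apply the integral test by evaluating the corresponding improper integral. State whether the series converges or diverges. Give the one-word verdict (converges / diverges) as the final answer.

Let f(x) = x^(-6/5). Then f is positive, continuous, and decreasing on [4, infinity), so the integral test applies.
Compute the improper integral int_{4}^infinity f(x) dx:
  antiderivative F(x) = -5/x^(1/5).
  As x -> infinity, F(x) -> 0 (since p = 6/5 > 1).
  So int = F(infinity) - F(4) = 0 - (-5*2^(3/5)/2) = 5*2^(3/5)/2.
  Finite, so by the integral test, the series converges.

converges


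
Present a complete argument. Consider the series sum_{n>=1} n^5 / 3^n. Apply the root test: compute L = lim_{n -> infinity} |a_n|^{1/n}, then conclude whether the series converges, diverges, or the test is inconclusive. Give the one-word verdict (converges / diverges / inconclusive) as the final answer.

Let a_n denote the general term. Form |a_n|^(1/n) and simplify:
|a_n|^(1/n) = n^(5/n)/3
Take the limit as n -> infinity: L = 1/3.
Since L = 1/3 < 1, the root test implies convergence.

converges


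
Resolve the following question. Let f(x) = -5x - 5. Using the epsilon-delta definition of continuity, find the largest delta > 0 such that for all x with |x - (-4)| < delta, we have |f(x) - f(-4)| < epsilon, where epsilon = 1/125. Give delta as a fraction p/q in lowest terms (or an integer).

We compute f(-4) = -5*(-4) - 5 = 15.
|f(x) - f(-4)| = |-5x - 5 - (15)| = |-5(x - (-4))| = 5|x - (-4)|.
We need 5|x - (-4)| < 1/125, i.e. |x - (-4)| < 1/125 / 5 = 1/625.
So any delta <= 1/625 works. Conversely, if delta > 1/625, then x = -4 + 1/625 satisfies |x - (-4)| = 1/625 < delta but |f(x) - f(-4)| = 5 * 1/625 = 1/125, which is not < 1/125; so no larger delta works.
Hence the largest such delta is 1/625.

1/625


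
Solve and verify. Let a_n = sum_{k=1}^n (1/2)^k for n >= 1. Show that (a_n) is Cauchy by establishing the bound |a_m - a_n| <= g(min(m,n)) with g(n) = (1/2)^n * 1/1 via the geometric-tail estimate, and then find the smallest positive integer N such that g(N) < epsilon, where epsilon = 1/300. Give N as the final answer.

For m > n >= 1: |a_m - a_n| = sum_{k=n+1}^m (1/2)^k < sum_{k=n+1}^infinity (1/2)^k = (1/2)^(n+1) / (1 - 1/2) = (1/2)^n * (1/2) * (2/1) = (1/2)^n * 1/1.
So g(n) = (1/2)^n / 1. Since g(n) -> 0, (a_n) is Cauchy.
Now solve g(N) < 1/300: (1/2)^N / 1 < 1/300 <=> 2^N > 1 / (1 * 1/300) = 300.
Check powers of 2: 2^8 = 256 <= 300, 2^9 = 512 > 300.
So the smallest such N is 9. Check: g(9) = 1/(1 * 512) = 1/512 < 1/300.

9


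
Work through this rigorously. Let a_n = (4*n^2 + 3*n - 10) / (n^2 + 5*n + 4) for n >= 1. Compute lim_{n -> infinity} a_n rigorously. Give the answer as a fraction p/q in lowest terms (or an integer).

Divide numerator and denominator by n^2, the highest power:
numerator / n^2 = 4 + 3/n - 10/n^2
denominator / n^2 = 1 + 5/n + 4/n^2
As n -> infinity, all terms of the form c/n^k (k >= 1) tend to 0.
So numerator / n^2 -> 4 and denominator / n^2 -> 1.
Therefore lim a_n = 4.

4


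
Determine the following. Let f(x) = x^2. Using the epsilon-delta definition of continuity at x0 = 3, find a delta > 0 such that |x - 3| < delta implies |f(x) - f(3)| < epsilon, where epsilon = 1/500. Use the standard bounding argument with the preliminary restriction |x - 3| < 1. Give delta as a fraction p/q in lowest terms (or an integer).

Factor: |x^2 - (3)^2| = |x - 3| * |x + 3|.
Impose |x - 3| < 1 first. Then |x + 3| = |(x - 3) + 2*(3)| <= |x - 3| + 2*|3| < 1 + 6 = 7.
So |x^2 - (3)^2| < delta * 7.
We need delta * 7 <= 1/500, i.e. delta <= 1/500/7 = 1/3500.
Since 1/3500 < 1, this is tighter than 1; take delta = 1/3500.
So delta = 1/3500 works.

1/3500


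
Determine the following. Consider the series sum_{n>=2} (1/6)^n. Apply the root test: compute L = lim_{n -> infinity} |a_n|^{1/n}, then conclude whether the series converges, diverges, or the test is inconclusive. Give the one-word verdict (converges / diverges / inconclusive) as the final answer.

Let a_n denote the general term. Form |a_n|^(1/n) and simplify:
|a_n|^(1/n) = 1/6
Take the limit as n -> infinity: L = 1/6.
Since L = 1/6 < 1, the root test implies convergence.

converges


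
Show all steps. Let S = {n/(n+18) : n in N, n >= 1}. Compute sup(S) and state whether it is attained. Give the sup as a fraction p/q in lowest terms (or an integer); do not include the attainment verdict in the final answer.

Analysis:
- Values: 1/19, 1/10, 1/7, 2/11, ... strictly increasing.
- Minimum is 1/19 (n=1); inf = 1/19 (attained).
- n/(n+18) = 1 - 18/(n+18) -> 1 from below as n -> infinity, and never equals 1.
- So sup = 1 (not attained).
Conclusion: sup(S) = 1, not attained in S.

1


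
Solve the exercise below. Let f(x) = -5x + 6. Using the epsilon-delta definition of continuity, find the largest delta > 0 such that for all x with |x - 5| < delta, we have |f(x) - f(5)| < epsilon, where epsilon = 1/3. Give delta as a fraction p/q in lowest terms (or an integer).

We compute f(5) = -5*(5) + 6 = -19.
|f(x) - f(5)| = |-5x + 6 - (-19)| = |-5(x - 5)| = 5|x - 5|.
We need 5|x - 5| < 1/3, i.e. |x - 5| < 1/3 / 5 = 1/15.
So any delta <= 1/15 works. Conversely, if delta > 1/15, then x = 5 + 1/15 satisfies |x - 5| = 1/15 < delta but |f(x) - f(5)| = 5 * 1/15 = 1/3, which is not < 1/3; so no larger delta works.
Hence the largest such delta is 1/15.

1/15


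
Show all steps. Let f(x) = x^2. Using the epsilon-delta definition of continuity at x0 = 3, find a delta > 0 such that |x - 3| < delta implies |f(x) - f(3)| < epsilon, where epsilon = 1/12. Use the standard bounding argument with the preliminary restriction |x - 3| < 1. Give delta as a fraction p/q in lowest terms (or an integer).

Factor: |x^2 - (3)^2| = |x - 3| * |x + 3|.
Impose |x - 3| < 1 first. Then |x + 3| = |(x - 3) + 2*(3)| <= |x - 3| + 2*|3| < 1 + 6 = 7.
So |x^2 - (3)^2| < delta * 7.
We need delta * 7 <= 1/12, i.e. delta <= 1/12/7 = 1/84.
Since 1/84 < 1, this is tighter than 1; take delta = 1/84.
So delta = 1/84 works.

1/84


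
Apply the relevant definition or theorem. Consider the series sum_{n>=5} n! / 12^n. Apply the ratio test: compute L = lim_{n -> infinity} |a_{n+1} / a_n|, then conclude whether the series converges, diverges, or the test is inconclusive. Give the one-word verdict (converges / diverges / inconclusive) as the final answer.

Let a_n denote the general term. Form the ratio a_{n+1}/a_n and simplify:
a_{n+1}/a_n = n/12 + 1/12
Take the limit as n -> infinity: L = infinity.
Since L = infinity > 1 (or L = infinity), the ratio test implies the series diverges.

diverges


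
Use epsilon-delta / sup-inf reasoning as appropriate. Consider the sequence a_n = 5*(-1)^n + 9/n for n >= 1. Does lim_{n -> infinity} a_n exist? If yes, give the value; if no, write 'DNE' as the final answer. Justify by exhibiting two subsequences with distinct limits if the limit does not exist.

Examine the behaviour of a_n along subsequences.
a_{2k} = 5 + 9/(2k) -> 5. a_{2k+1} = -5 + 9/(2k+1) -> -5.
Since these two subsequential limits are 5 and -5, distinct, the full sequence cannot converge (a convergent sequence has all subsequences tending to the same limit). So lim a_n does not exist.

DNE


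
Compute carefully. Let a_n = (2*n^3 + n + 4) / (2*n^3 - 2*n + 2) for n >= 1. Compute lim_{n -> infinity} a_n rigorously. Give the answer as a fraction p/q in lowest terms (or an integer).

Divide numerator and denominator by n^3, the highest power:
numerator / n^3 = 2 + n^(-2) + 4/n^3
denominator / n^3 = 2 - 2/n^2 + 2/n^3
As n -> infinity, all terms of the form c/n^k (k >= 1) tend to 0.
So numerator / n^3 -> 2 and denominator / n^3 -> 2.
Therefore lim a_n = 1.

1


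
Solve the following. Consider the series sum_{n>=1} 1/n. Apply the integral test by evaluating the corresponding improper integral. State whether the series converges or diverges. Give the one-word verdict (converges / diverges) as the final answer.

Let f(x) = 1/x. Then f is positive, continuous, and decreasing on [1, infinity), so the integral test applies.
Compute the improper integral int_{1}^infinity f(x) dx:
  antiderivative F(x) = log(x).
  As x -> infinity, log(x) -> infinity.
  So int = infinity - log(1) = infinity. By the integral test, the series diverges.

diverges


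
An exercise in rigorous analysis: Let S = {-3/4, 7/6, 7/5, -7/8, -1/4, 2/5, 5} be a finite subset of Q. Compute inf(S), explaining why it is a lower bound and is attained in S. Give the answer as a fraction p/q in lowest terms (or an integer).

S is finite, so inf(S) = min(S).
Sorted increasing:
-7/8, -3/4, -1/4, 2/5, 7/6, 7/5, 5
The extremum is -7/8.
For every x in S, x >= -7/8. And -7/8 is in S, so it is attained.
Therefore inf(S) = -7/8.

-7/8


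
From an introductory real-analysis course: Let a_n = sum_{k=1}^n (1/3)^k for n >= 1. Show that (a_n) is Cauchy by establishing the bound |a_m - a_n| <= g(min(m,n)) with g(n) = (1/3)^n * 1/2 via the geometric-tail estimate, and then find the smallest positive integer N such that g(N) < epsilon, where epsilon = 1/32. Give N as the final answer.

For m > n >= 1: |a_m - a_n| = sum_{k=n+1}^m (1/3)^k < sum_{k=n+1}^infinity (1/3)^k = (1/3)^(n+1) / (1 - 1/3) = (1/3)^n * (1/3) * (3/2) = (1/3)^n * 1/2.
So g(n) = (1/3)^n / 2. Since g(n) -> 0, (a_n) is Cauchy.
Now solve g(N) < 1/32: (1/3)^N / 2 < 1/32 <=> 3^N > 1 / (2 * 1/32) = 16.
Check powers of 3: 3^2 = 9 <= 16, 3^3 = 27 > 16.
So the smallest such N is 3. Check: g(3) = 1/(2 * 27) = 1/54 < 1/32.

3


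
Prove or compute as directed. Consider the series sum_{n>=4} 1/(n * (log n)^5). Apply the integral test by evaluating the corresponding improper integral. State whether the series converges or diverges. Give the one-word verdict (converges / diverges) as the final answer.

Let f(x) = 1/(x*log(x)^5). Then f is positive, continuous, and decreasing on [4, infinity), so the integral test applies.
Compute the improper integral int_{4}^infinity f(x) dx:
  antiderivative F(x) = -1/(4*log(x)^4).
  F(x) -> 0 as x -> infinity.  int = 0 - F(4) = 1/(4*log(4)^4) < infinity. By the integral test, the series converges.

converges


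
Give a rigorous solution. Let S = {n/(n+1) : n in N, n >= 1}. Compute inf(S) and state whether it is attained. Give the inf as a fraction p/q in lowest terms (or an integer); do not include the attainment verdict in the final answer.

Analysis:
- Values: 1/2, 2/3, 3/4, 4/5, ... strictly increasing.
- Minimum is 1/2 (n=1); inf = 1/2 (attained).
- n/(n+1) = 1 - 1/(n+1) -> 1 from below as n -> infinity, and never equals 1.
- So sup = 1 (not attained).
Conclusion: inf(S) = 1/2, attained in S.

1/2


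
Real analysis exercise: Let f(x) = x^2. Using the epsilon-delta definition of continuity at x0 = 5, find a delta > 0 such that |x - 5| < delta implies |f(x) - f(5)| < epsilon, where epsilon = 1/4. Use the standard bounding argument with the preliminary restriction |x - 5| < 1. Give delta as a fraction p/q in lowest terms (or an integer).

Factor: |x^2 - (5)^2| = |x - 5| * |x + 5|.
Impose |x - 5| < 1 first. Then |x + 5| = |(x - 5) + 2*(5)| <= |x - 5| + 2*|5| < 1 + 10 = 11.
So |x^2 - (5)^2| < delta * 11.
We need delta * 11 <= 1/4, i.e. delta <= 1/4/11 = 1/44.
Since 1/44 < 1, this is tighter than 1; take delta = 1/44.
So delta = 1/44 works.

1/44


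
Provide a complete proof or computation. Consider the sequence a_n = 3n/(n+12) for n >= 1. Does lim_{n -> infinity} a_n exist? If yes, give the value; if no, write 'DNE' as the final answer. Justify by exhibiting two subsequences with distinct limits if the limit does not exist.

Examine the behaviour of a_n along subsequences.
Even-n subsequence a_{2k} = 3(2k)/(2k+12) -> 3. Odd-n subsequence a_{2k+1} = 3(2k+1)/(2k+13) -> 3. Both tend to 3, which suggests the limit is 3; verify directly.
|a_n - 3| = |3n - 3(n+12)| / (n+12) = 36/(n+12) < 36/n for every n >= 1.
Given epsilon > 0, choose a positive integer N > 36/epsilon. Then for all n >= N, |a_n - 3| < 36/n <= 36/N < epsilon.
So by the definition of the limit, lim a_n exists and equals 3.

3


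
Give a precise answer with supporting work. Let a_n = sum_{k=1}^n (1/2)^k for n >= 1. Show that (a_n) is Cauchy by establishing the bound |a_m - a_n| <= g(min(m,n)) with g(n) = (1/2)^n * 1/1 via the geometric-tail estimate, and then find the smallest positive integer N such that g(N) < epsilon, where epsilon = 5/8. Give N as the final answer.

For m > n >= 1: |a_m - a_n| = sum_{k=n+1}^m (1/2)^k < sum_{k=n+1}^infinity (1/2)^k = (1/2)^(n+1) / (1 - 1/2) = (1/2)^n * (1/2) * (2/1) = (1/2)^n * 1/1.
So g(n) = (1/2)^n / 1. Since g(n) -> 0, (a_n) is Cauchy.
Now solve g(N) < 5/8: (1/2)^N / 1 < 5/8 <=> 2^N > 1 / (1 * 5/8) = 8/5.
Check powers of 2: 2^0 = 1 <= 8/5, 2^1 = 2 > 8/5.
So the smallest such N is 1. Check: g(1) = 1/(1 * 2) = 1/2 < 5/8.

1


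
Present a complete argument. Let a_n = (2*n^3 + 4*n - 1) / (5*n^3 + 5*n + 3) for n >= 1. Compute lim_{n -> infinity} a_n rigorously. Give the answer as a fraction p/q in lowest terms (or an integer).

Divide numerator and denominator by n^3, the highest power:
numerator / n^3 = 2 + 4/n^2 - 1/n^3
denominator / n^3 = 5 + 5/n^2 + 3/n^3
As n -> infinity, all terms of the form c/n^k (k >= 1) tend to 0.
So numerator / n^3 -> 2 and denominator / n^3 -> 5.
Therefore lim a_n = 2/5.

2/5


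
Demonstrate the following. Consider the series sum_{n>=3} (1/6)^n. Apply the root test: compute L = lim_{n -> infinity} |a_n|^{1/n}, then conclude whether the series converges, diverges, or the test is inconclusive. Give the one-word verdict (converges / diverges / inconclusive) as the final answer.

Let a_n denote the general term. Form |a_n|^(1/n) and simplify:
|a_n|^(1/n) = 1/6
Take the limit as n -> infinity: L = 1/6.
Since L = 1/6 < 1, the root test implies convergence.

converges


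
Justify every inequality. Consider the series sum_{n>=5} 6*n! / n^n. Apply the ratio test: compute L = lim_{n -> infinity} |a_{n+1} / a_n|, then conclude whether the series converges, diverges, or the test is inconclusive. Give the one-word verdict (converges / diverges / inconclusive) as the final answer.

Let a_n denote the general term. Form the ratio a_{n+1}/a_n and simplify:
a_{n+1}/a_n = (n/(n + 1))^n
Take the limit as n -> infinity: L = exp(-1).
Since L = exp(-1) < 1, the ratio test implies the series converges.

converges


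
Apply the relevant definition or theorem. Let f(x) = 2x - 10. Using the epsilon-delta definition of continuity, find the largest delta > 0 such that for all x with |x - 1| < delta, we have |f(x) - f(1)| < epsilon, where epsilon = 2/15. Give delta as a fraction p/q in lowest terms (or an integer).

We compute f(1) = 2*(1) - 10 = -8.
|f(x) - f(1)| = |2x - 10 - (-8)| = |2(x - 1)| = 2|x - 1|.
We need 2|x - 1| < 2/15, i.e. |x - 1| < 2/15 / 2 = 1/15.
So any delta <= 1/15 works. Conversely, if delta > 1/15, then x = 1 + 1/15 satisfies |x - 1| = 1/15 < delta but |f(x) - f(1)| = 2 * 1/15 = 2/15, which is not < 2/15; so no larger delta works.
Hence the largest such delta is 1/15.

1/15


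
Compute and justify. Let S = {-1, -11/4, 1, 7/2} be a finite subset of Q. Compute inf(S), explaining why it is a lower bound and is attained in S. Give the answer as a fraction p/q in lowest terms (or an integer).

S is finite, so inf(S) = min(S).
Sorted increasing:
-11/4, -1, 1, 7/2
The extremum is -11/4.
For every x in S, x >= -11/4. And -11/4 is in S, so it is attained.
Therefore inf(S) = -11/4.

-11/4


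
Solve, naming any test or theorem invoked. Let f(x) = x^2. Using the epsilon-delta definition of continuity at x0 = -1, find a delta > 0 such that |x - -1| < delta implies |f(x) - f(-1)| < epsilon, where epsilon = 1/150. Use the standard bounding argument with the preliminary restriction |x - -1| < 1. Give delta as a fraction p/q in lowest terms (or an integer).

Factor: |x^2 - (-1)^2| = |x - -1| * |x + -1|.
Impose |x - -1| < 1 first. Then |x + -1| = |(x - -1) + 2*(-1)| <= |x - -1| + 2*|-1| < 1 + 2 = 3.
So |x^2 - (-1)^2| < delta * 3.
We need delta * 3 <= 1/150, i.e. delta <= 1/150/3 = 1/450.
Since 1/450 < 1, this is tighter than 1; take delta = 1/450.
So delta = 1/450 works.

1/450


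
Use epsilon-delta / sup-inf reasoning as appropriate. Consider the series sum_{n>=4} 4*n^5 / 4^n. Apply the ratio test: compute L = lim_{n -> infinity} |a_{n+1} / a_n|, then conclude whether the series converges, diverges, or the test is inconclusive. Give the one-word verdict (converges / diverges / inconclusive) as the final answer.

Let a_n denote the general term. Form the ratio a_{n+1}/a_n and simplify:
a_{n+1}/a_n = (n + 1)^5/(4*n^5)
Take the limit as n -> infinity: L = 1/4.
Since L = 1/4 < 1, the ratio test implies the series converges.

converges


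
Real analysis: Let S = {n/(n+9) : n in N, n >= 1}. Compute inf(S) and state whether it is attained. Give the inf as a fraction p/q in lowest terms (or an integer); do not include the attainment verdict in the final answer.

Analysis:
- Values: 1/10, 2/11, 1/4, 4/13, ... strictly increasing.
- Minimum is 1/10 (n=1); inf = 1/10 (attained).
- n/(n+9) = 1 - 9/(n+9) -> 1 from below as n -> infinity, and never equals 1.
- So sup = 1 (not attained).
Conclusion: inf(S) = 1/10, attained in S.

1/10


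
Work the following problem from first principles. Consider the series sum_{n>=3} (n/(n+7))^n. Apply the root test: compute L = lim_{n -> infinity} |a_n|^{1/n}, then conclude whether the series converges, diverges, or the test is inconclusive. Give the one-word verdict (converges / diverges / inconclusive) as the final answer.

Let a_n denote the general term. Form |a_n|^(1/n) and simplify:
|a_n|^(1/n) = n/(n + 7)
Take the limit as n -> infinity: L = 1.
Since L = 1, the root test is inconclusive. (In fact a_n = (n/(n+7))^n -> e^(-7) != 0, so the nth-term test shows divergence; but the root test itself gives no conclusion.)

inconclusive


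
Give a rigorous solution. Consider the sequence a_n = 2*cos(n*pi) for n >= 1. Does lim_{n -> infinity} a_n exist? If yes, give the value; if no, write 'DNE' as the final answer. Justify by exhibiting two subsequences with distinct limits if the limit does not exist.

Examine the behaviour of a_n along subsequences.
cos(n*pi) = (-1)^n, so a_n = 2*(-1)^n. a_{2k} = 2 -> 2. a_{2k+1} = -2 -> -2.
Since these two subsequential limits are 2 and -2, distinct, the full sequence cannot converge (a convergent sequence has all subsequences tending to the same limit). So lim a_n does not exist.

DNE


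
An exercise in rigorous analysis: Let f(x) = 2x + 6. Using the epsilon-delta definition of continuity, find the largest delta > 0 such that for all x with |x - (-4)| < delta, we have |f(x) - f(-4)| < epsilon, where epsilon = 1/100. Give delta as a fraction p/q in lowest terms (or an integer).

We compute f(-4) = 2*(-4) + 6 = -2.
|f(x) - f(-4)| = |2x + 6 - (-2)| = |2(x - (-4))| = 2|x - (-4)|.
We need 2|x - (-4)| < 1/100, i.e. |x - (-4)| < 1/100 / 2 = 1/200.
So any delta <= 1/200 works. Conversely, if delta > 1/200, then x = -4 + 1/200 satisfies |x - (-4)| = 1/200 < delta but |f(x) - f(-4)| = 2 * 1/200 = 1/100, which is not < 1/100; so no larger delta works.
Hence the largest such delta is 1/200.

1/200


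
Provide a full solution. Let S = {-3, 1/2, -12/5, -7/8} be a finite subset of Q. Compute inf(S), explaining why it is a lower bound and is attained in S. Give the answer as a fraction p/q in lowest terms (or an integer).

S is finite, so inf(S) = min(S).
Sorted increasing:
-3, -12/5, -7/8, 1/2
The extremum is -3.
For every x in S, x >= -3. And -3 is in S, so it is attained.
Therefore inf(S) = -3.

-3


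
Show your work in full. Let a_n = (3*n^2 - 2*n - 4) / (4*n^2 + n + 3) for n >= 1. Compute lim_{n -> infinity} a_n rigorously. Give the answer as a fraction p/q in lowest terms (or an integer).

Divide numerator and denominator by n^2, the highest power:
numerator / n^2 = 3 - 2/n - 4/n^2
denominator / n^2 = 4 + 1/n + 3/n^2
As n -> infinity, all terms of the form c/n^k (k >= 1) tend to 0.
So numerator / n^2 -> 3 and denominator / n^2 -> 4.
Therefore lim a_n = 3/4.

3/4


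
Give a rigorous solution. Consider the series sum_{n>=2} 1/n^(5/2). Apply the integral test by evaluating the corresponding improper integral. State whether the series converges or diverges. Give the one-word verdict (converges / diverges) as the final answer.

Let f(x) = x^(-5/2). Then f is positive, continuous, and decreasing on [2, infinity), so the integral test applies.
Compute the improper integral int_{2}^infinity f(x) dx:
  antiderivative F(x) = -2/(3*x^(3/2)).
  As x -> infinity, F(x) -> 0 (since p = 5/2 > 1).
  So int = F(infinity) - F(2) = 0 - (-sqrt(2)/6) = sqrt(2)/6.
  Finite, so by the integral test, the series converges.

converges


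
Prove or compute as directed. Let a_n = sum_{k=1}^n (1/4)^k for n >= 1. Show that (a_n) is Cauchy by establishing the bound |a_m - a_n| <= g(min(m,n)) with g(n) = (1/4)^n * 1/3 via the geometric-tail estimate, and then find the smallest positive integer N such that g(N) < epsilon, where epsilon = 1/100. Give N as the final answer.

For m > n >= 1: |a_m - a_n| = sum_{k=n+1}^m (1/4)^k < sum_{k=n+1}^infinity (1/4)^k = (1/4)^(n+1) / (1 - 1/4) = (1/4)^n * (1/4) * (4/3) = (1/4)^n * 1/3.
So g(n) = (1/4)^n / 3. Since g(n) -> 0, (a_n) is Cauchy.
Now solve g(N) < 1/100: (1/4)^N / 3 < 1/100 <=> 4^N > 1 / (3 * 1/100) = 100/3.
Check powers of 4: 4^2 = 16 <= 100/3, 4^3 = 64 > 100/3.
So the smallest such N is 3. Check: g(3) = 1/(3 * 64) = 1/192 < 1/100.

3


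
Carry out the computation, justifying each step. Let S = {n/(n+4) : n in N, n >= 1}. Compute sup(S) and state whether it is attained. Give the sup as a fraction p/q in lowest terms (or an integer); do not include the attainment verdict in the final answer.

Analysis:
- Values: 1/5, 1/3, 3/7, 1/2, ... strictly increasing.
- Minimum is 1/5 (n=1); inf = 1/5 (attained).
- n/(n+4) = 1 - 4/(n+4) -> 1 from below as n -> infinity, and never equals 1.
- So sup = 1 (not attained).
Conclusion: sup(S) = 1, not attained in S.

1


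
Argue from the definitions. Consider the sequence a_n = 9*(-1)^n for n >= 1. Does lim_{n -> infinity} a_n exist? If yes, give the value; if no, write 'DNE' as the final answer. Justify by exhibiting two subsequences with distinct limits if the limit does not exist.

Examine the behaviour of a_n along subsequences.
Even-n subsequence a_{2k} = 9 -> 9. Odd-n subsequence a_{2k+1} = -9 -> -9.
Since these two subsequential limits are 9 and -9, distinct, the full sequence cannot converge (a convergent sequence has all subsequences tending to the same limit). So lim a_n does not exist.

DNE


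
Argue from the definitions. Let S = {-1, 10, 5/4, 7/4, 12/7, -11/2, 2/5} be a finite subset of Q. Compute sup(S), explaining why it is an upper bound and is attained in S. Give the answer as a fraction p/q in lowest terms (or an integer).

S is finite, so sup(S) = max(S).
Sorted decreasing:
10, 7/4, 12/7, 5/4, 2/5, -1, -11/2
The extremum is 10.
For every x in S, x <= 10. And 10 is in S, so it is attained.
Therefore sup(S) = 10.

10


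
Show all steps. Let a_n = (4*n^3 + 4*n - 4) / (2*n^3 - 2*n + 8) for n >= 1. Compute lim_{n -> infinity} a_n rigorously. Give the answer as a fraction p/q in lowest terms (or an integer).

Divide numerator and denominator by n^3, the highest power:
numerator / n^3 = 4 + 4/n^2 - 4/n^3
denominator / n^3 = 2 - 2/n^2 + 8/n^3
As n -> infinity, all terms of the form c/n^k (k >= 1) tend to 0.
So numerator / n^3 -> 4 and denominator / n^3 -> 2.
Therefore lim a_n = 2.

2


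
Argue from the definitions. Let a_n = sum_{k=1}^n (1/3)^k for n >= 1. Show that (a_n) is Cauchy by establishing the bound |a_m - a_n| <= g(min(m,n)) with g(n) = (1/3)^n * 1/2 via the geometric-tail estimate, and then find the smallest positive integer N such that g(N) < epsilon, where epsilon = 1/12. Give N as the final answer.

For m > n >= 1: |a_m - a_n| = sum_{k=n+1}^m (1/3)^k < sum_{k=n+1}^infinity (1/3)^k = (1/3)^(n+1) / (1 - 1/3) = (1/3)^n * (1/3) * (3/2) = (1/3)^n * 1/2.
So g(n) = (1/3)^n / 2. Since g(n) -> 0, (a_n) is Cauchy.
Now solve g(N) < 1/12: (1/3)^N / 2 < 1/12 <=> 3^N > 1 / (2 * 1/12) = 6.
Check powers of 3: 3^1 = 3 <= 6, 3^2 = 9 > 6.
So the smallest such N is 2. Check: g(2) = 1/(2 * 9) = 1/18 < 1/12.

2


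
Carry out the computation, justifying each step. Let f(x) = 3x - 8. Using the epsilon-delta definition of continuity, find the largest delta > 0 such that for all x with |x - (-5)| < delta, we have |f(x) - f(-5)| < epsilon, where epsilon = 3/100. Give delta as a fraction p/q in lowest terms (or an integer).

We compute f(-5) = 3*(-5) - 8 = -23.
|f(x) - f(-5)| = |3x - 8 - (-23)| = |3(x - (-5))| = 3|x - (-5)|.
We need 3|x - (-5)| < 3/100, i.e. |x - (-5)| < 3/100 / 3 = 1/100.
So any delta <= 1/100 works. Conversely, if delta > 1/100, then x = -5 + 1/100 satisfies |x - (-5)| = 1/100 < delta but |f(x) - f(-5)| = 3 * 1/100 = 3/100, which is not < 3/100; so no larger delta works.
Hence the largest such delta is 1/100.

1/100


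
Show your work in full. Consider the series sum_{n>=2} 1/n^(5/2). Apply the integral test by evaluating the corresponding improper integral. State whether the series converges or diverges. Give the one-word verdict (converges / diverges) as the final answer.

Let f(x) = x^(-5/2). Then f is positive, continuous, and decreasing on [2, infinity), so the integral test applies.
Compute the improper integral int_{2}^infinity f(x) dx:
  antiderivative F(x) = -2/(3*x^(3/2)).
  As x -> infinity, F(x) -> 0 (since p = 5/2 > 1).
  So int = F(infinity) - F(2) = 0 - (-sqrt(2)/6) = sqrt(2)/6.
  Finite, so by the integral test, the series converges.

converges


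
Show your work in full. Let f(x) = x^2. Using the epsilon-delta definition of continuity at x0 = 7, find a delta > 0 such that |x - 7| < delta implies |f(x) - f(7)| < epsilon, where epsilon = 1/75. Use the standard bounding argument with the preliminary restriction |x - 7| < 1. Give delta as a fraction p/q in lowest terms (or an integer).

Factor: |x^2 - (7)^2| = |x - 7| * |x + 7|.
Impose |x - 7| < 1 first. Then |x + 7| = |(x - 7) + 2*(7)| <= |x - 7| + 2*|7| < 1 + 14 = 15.
So |x^2 - (7)^2| < delta * 15.
We need delta * 15 <= 1/75, i.e. delta <= 1/75/15 = 1/1125.
Since 1/1125 < 1, this is tighter than 1; take delta = 1/1125.
So delta = 1/1125 works.

1/1125


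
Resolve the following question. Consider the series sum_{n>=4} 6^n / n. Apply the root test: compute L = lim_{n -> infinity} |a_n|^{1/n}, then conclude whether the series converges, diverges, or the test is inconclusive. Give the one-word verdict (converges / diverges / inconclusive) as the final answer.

Let a_n denote the general term. Form |a_n|^(1/n) and simplify:
|a_n|^(1/n) = 6/n^(1/n)
Take the limit as n -> infinity: L = 6.
Since L = 6 > 1, the root test implies divergence.

diverges


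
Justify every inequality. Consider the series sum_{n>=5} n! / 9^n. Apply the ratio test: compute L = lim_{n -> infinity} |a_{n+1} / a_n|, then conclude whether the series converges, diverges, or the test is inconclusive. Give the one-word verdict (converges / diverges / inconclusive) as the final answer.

Let a_n denote the general term. Form the ratio a_{n+1}/a_n and simplify:
a_{n+1}/a_n = n/9 + 1/9
Take the limit as n -> infinity: L = infinity.
Since L = infinity > 1 (or L = infinity), the ratio test implies the series diverges.

diverges


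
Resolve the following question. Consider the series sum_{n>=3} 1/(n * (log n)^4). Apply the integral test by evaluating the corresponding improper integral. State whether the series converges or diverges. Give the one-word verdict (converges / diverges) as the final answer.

Let f(x) = 1/(x*log(x)^4). Then f is positive, continuous, and decreasing on [3, infinity), so the integral test applies.
Compute the improper integral int_{3}^infinity f(x) dx:
  antiderivative F(x) = -1/(3*log(x)^3).
  F(x) -> 0 as x -> infinity.  int = 0 - F(3) = 1/(3*log(3)^3) < infinity. By the integral test, the series converges.

converges


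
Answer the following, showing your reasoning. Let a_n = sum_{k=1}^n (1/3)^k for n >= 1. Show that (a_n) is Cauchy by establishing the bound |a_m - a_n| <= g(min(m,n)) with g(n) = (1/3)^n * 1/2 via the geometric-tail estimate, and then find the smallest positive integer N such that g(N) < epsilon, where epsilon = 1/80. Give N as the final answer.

For m > n >= 1: |a_m - a_n| = sum_{k=n+1}^m (1/3)^k < sum_{k=n+1}^infinity (1/3)^k = (1/3)^(n+1) / (1 - 1/3) = (1/3)^n * (1/3) * (3/2) = (1/3)^n * 1/2.
So g(n) = (1/3)^n / 2. Since g(n) -> 0, (a_n) is Cauchy.
Now solve g(N) < 1/80: (1/3)^N / 2 < 1/80 <=> 3^N > 1 / (2 * 1/80) = 40.
Check powers of 3: 3^3 = 27 <= 40, 3^4 = 81 > 40.
So the smallest such N is 4. Check: g(4) = 1/(2 * 81) = 1/162 < 1/80.

4


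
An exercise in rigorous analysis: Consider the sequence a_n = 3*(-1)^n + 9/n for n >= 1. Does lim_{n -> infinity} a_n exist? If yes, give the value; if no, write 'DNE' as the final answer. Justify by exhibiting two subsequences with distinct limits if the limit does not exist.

Examine the behaviour of a_n along subsequences.
a_{2k} = 3 + 9/(2k) -> 3. a_{2k+1} = -3 + 9/(2k+1) -> -3.
Since these two subsequential limits are 3 and -3, distinct, the full sequence cannot converge (a convergent sequence has all subsequences tending to the same limit). So lim a_n does not exist.

DNE


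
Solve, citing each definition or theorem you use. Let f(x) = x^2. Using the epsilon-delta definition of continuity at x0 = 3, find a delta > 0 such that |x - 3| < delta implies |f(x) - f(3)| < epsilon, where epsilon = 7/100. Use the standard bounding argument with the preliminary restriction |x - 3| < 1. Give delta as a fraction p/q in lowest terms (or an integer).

Factor: |x^2 - (3)^2| = |x - 3| * |x + 3|.
Impose |x - 3| < 1 first. Then |x + 3| = |(x - 3) + 2*(3)| <= |x - 3| + 2*|3| < 1 + 6 = 7.
So |x^2 - (3)^2| < delta * 7.
We need delta * 7 <= 7/100, i.e. delta <= 7/100/7 = 1/100.
Since 1/100 < 1, this is tighter than 1; take delta = 1/100.
So delta = 1/100 works.

1/100


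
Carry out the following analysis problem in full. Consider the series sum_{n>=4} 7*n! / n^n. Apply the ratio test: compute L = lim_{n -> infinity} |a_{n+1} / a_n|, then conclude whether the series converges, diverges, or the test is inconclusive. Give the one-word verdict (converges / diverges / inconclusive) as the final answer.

Let a_n denote the general term. Form the ratio a_{n+1}/a_n and simplify:
a_{n+1}/a_n = (n/(n + 1))^n
Take the limit as n -> infinity: L = exp(-1).
Since L = exp(-1) < 1, the ratio test implies the series converges.

converges


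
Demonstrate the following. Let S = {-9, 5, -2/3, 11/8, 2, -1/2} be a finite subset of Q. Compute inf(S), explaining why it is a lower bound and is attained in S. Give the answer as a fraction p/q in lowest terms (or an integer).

S is finite, so inf(S) = min(S).
Sorted increasing:
-9, -2/3, -1/2, 11/8, 2, 5
The extremum is -9.
For every x in S, x >= -9. And -9 is in S, so it is attained.
Therefore inf(S) = -9.

-9


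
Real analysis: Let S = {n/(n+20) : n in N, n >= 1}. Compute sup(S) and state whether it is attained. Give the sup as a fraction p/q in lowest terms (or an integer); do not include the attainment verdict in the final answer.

Analysis:
- Values: 1/21, 1/11, 3/23, 1/6, ... strictly increasing.
- Minimum is 1/21 (n=1); inf = 1/21 (attained).
- n/(n+20) = 1 - 20/(n+20) -> 1 from below as n -> infinity, and never equals 1.
- So sup = 1 (not attained).
Conclusion: sup(S) = 1, not attained in S.

1


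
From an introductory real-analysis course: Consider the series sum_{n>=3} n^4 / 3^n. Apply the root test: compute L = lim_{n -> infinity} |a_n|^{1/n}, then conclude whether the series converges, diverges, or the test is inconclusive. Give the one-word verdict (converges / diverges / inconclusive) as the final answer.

Let a_n denote the general term. Form |a_n|^(1/n) and simplify:
|a_n|^(1/n) = n^(4/n)/3
Take the limit as n -> infinity: L = 1/3.
Since L = 1/3 < 1, the root test implies convergence.

converges


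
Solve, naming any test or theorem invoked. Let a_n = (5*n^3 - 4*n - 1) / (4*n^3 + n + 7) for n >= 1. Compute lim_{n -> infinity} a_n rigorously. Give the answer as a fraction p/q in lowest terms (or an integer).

Divide numerator and denominator by n^3, the highest power:
numerator / n^3 = 5 - 4/n^2 - 1/n^3
denominator / n^3 = 4 + n^(-2) + 7/n^3
As n -> infinity, all terms of the form c/n^k (k >= 1) tend to 0.
So numerator / n^3 -> 5 and denominator / n^3 -> 4.
Therefore lim a_n = 5/4.

5/4


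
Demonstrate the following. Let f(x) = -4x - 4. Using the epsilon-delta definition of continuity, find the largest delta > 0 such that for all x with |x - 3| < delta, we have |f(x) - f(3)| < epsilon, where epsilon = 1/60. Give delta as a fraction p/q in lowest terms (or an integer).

We compute f(3) = -4*(3) - 4 = -16.
|f(x) - f(3)| = |-4x - 4 - (-16)| = |-4(x - 3)| = 4|x - 3|.
We need 4|x - 3| < 1/60, i.e. |x - 3| < 1/60 / 4 = 1/240.
So any delta <= 1/240 works. Conversely, if delta > 1/240, then x = 3 + 1/240 satisfies |x - 3| = 1/240 < delta but |f(x) - f(3)| = 4 * 1/240 = 1/60, which is not < 1/60; so no larger delta works.
Hence the largest such delta is 1/240.

1/240


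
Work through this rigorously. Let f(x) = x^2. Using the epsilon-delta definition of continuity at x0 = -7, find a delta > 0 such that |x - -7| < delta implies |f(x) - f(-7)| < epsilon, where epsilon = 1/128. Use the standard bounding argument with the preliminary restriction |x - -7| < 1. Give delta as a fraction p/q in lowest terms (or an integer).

Factor: |x^2 - (-7)^2| = |x - -7| * |x + -7|.
Impose |x - -7| < 1 first. Then |x + -7| = |(x - -7) + 2*(-7)| <= |x - -7| + 2*|-7| < 1 + 14 = 15.
So |x^2 - (-7)^2| < delta * 15.
We need delta * 15 <= 1/128, i.e. delta <= 1/128/15 = 1/1920.
Since 1/1920 < 1, this is tighter than 1; take delta = 1/1920.
So delta = 1/1920 works.

1/1920


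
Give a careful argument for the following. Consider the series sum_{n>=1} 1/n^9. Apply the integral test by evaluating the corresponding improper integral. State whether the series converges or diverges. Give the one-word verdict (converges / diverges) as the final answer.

Let f(x) = x^(-9). Then f is positive, continuous, and decreasing on [1, infinity), so the integral test applies.
Compute the improper integral int_{1}^infinity f(x) dx:
  antiderivative F(x) = -1/(8*x^8).
  As x -> infinity, F(x) -> 0 (since p = 9 > 1).
  So int = F(infinity) - F(1) = 0 - (-1/8) = 1/8.
  Finite, so by the integral test, the series converges.

converges


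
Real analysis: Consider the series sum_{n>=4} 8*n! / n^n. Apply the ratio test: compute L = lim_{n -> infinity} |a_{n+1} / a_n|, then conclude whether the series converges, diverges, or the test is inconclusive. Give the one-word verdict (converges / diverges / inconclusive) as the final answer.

Let a_n denote the general term. Form the ratio a_{n+1}/a_n and simplify:
a_{n+1}/a_n = (n/(n + 1))^n
Take the limit as n -> infinity: L = exp(-1).
Since L = exp(-1) < 1, the ratio test implies the series converges.

converges


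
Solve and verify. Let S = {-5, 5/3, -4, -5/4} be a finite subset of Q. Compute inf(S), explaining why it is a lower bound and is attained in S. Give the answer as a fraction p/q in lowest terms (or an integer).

S is finite, so inf(S) = min(S).
Sorted increasing:
-5, -4, -5/4, 5/3
The extremum is -5.
For every x in S, x >= -5. And -5 is in S, so it is attained.
Therefore inf(S) = -5.

-5


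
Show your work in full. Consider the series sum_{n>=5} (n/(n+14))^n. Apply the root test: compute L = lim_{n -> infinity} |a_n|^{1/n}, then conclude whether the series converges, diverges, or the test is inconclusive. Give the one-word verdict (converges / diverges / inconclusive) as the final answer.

Let a_n denote the general term. Form |a_n|^(1/n) and simplify:
|a_n|^(1/n) = n/(n + 14)
Take the limit as n -> infinity: L = 1.
Since L = 1, the root test is inconclusive. (In fact a_n = (n/(n+14))^n -> e^(-14) != 0, so the nth-term test shows divergence; but the root test itself gives no conclusion.)

inconclusive


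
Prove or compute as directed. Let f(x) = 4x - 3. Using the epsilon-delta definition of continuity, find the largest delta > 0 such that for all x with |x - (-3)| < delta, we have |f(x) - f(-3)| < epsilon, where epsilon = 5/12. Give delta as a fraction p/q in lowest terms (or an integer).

We compute f(-3) = 4*(-3) - 3 = -15.
|f(x) - f(-3)| = |4x - 3 - (-15)| = |4(x - (-3))| = 4|x - (-3)|.
We need 4|x - (-3)| < 5/12, i.e. |x - (-3)| < 5/12 / 4 = 5/48.
So any delta <= 5/48 works. Conversely, if delta > 5/48, then x = -3 + 5/48 satisfies |x - (-3)| = 5/48 < delta but |f(x) - f(-3)| = 4 * 5/48 = 5/12, which is not < 5/12; so no larger delta works.
Hence the largest such delta is 5/48.

5/48


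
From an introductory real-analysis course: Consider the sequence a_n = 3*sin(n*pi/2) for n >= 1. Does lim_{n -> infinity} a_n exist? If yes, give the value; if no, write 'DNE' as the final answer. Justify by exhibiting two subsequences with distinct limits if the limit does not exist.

Examine the behaviour of a_n along subsequences.
a_{4k+1} = 3*sin(pi/2 + 2k*pi) = 3 -> 3. a_{4k+3} = 3*sin(3pi/2 + 2k*pi) = -3 -> -3.
Since these two subsequential limits are 3 and -3, distinct, the full sequence cannot converge (a convergent sequence has all subsequences tending to the same limit). So lim a_n does not exist.

DNE


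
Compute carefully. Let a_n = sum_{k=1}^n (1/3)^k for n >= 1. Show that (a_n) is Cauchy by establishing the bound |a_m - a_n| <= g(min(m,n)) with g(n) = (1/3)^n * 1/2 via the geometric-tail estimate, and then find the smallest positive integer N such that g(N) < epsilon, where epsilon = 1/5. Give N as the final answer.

For m > n >= 1: |a_m - a_n| = sum_{k=n+1}^m (1/3)^k < sum_{k=n+1}^infinity (1/3)^k = (1/3)^(n+1) / (1 - 1/3) = (1/3)^n * (1/3) * (3/2) = (1/3)^n * 1/2.
So g(n) = (1/3)^n / 2. Since g(n) -> 0, (a_n) is Cauchy.
Now solve g(N) < 1/5: (1/3)^N / 2 < 1/5 <=> 3^N > 1 / (2 * 1/5) = 5/2.
Check powers of 3: 3^0 = 1 <= 5/2, 3^1 = 3 > 5/2.
So the smallest such N is 1. Check: g(1) = 1/(2 * 3) = 1/6 < 1/5.

1


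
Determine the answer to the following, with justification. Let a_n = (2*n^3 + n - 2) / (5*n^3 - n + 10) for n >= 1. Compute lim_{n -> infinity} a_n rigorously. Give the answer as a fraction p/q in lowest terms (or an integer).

Divide numerator and denominator by n^3, the highest power:
numerator / n^3 = 2 + n^(-2) - 2/n^3
denominator / n^3 = 5 - 1/n^2 + 10/n^3
As n -> infinity, all terms of the form c/n^k (k >= 1) tend to 0.
So numerator / n^3 -> 2 and denominator / n^3 -> 5.
Therefore lim a_n = 2/5.

2/5
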